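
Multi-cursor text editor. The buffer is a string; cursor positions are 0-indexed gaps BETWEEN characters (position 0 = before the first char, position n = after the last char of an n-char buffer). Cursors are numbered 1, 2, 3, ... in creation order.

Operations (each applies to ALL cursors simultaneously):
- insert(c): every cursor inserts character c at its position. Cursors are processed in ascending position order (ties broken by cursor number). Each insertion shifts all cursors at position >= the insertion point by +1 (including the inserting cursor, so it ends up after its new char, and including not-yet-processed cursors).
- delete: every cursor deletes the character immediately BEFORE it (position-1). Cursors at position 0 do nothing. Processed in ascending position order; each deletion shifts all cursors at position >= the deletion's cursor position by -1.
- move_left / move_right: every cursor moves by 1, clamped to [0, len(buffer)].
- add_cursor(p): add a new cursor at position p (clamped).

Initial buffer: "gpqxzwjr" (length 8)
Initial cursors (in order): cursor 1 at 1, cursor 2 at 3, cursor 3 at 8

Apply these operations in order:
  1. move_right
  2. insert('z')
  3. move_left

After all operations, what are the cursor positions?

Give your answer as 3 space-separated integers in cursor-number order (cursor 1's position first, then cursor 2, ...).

Answer: 2 5 10

Derivation:
After op 1 (move_right): buffer="gpqxzwjr" (len 8), cursors c1@2 c2@4 c3@8, authorship ........
After op 2 (insert('z')): buffer="gpzqxzzwjrz" (len 11), cursors c1@3 c2@6 c3@11, authorship ..1..2....3
After op 3 (move_left): buffer="gpzqxzzwjrz" (len 11), cursors c1@2 c2@5 c3@10, authorship ..1..2....3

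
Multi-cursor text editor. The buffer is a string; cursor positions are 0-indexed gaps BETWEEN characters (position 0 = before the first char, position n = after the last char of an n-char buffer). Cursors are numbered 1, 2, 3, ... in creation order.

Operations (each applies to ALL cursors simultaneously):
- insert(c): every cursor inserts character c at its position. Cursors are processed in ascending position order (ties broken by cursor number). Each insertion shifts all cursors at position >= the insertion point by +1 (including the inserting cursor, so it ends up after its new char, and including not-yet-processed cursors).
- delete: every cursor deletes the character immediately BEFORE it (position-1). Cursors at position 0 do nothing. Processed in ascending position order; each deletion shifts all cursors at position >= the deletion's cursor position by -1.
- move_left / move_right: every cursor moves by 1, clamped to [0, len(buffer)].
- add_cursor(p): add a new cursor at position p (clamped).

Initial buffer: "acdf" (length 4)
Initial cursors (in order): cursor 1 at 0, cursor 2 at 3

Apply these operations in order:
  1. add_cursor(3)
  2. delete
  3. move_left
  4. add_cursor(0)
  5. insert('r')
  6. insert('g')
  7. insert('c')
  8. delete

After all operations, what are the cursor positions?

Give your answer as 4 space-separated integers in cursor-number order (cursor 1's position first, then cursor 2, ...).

After op 1 (add_cursor(3)): buffer="acdf" (len 4), cursors c1@0 c2@3 c3@3, authorship ....
After op 2 (delete): buffer="af" (len 2), cursors c1@0 c2@1 c3@1, authorship ..
After op 3 (move_left): buffer="af" (len 2), cursors c1@0 c2@0 c3@0, authorship ..
After op 4 (add_cursor(0)): buffer="af" (len 2), cursors c1@0 c2@0 c3@0 c4@0, authorship ..
After op 5 (insert('r')): buffer="rrrraf" (len 6), cursors c1@4 c2@4 c3@4 c4@4, authorship 1234..
After op 6 (insert('g')): buffer="rrrrggggaf" (len 10), cursors c1@8 c2@8 c3@8 c4@8, authorship 12341234..
After op 7 (insert('c')): buffer="rrrrggggccccaf" (len 14), cursors c1@12 c2@12 c3@12 c4@12, authorship 123412341234..
After op 8 (delete): buffer="rrrrggggaf" (len 10), cursors c1@8 c2@8 c3@8 c4@8, authorship 12341234..

Answer: 8 8 8 8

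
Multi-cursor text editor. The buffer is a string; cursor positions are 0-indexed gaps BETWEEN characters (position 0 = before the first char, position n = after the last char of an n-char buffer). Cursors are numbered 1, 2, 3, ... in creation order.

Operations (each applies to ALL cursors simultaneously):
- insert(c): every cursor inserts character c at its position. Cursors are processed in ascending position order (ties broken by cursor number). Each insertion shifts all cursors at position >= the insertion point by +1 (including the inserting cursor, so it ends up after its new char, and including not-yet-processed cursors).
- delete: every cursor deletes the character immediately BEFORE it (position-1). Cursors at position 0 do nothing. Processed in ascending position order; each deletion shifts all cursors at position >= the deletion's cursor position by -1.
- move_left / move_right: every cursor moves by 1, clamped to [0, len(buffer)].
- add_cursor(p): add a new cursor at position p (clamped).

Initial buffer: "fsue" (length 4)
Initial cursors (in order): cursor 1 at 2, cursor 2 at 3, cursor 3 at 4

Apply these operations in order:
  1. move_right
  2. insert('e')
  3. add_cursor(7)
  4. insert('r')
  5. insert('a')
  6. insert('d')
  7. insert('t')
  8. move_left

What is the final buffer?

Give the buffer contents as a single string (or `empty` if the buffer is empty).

After op 1 (move_right): buffer="fsue" (len 4), cursors c1@3 c2@4 c3@4, authorship ....
After op 2 (insert('e')): buffer="fsueeee" (len 7), cursors c1@4 c2@7 c3@7, authorship ...1.23
After op 3 (add_cursor(7)): buffer="fsueeee" (len 7), cursors c1@4 c2@7 c3@7 c4@7, authorship ...1.23
After op 4 (insert('r')): buffer="fsuereeerrr" (len 11), cursors c1@5 c2@11 c3@11 c4@11, authorship ...11.23234
After op 5 (insert('a')): buffer="fsueraeeerrraaa" (len 15), cursors c1@6 c2@15 c3@15 c4@15, authorship ...111.23234234
After op 6 (insert('d')): buffer="fsueradeeerrraaaddd" (len 19), cursors c1@7 c2@19 c3@19 c4@19, authorship ...1111.23234234234
After op 7 (insert('t')): buffer="fsueradteeerrraaadddttt" (len 23), cursors c1@8 c2@23 c3@23 c4@23, authorship ...11111.23234234234234
After op 8 (move_left): buffer="fsueradteeerrraaadddttt" (len 23), cursors c1@7 c2@22 c3@22 c4@22, authorship ...11111.23234234234234

Answer: fsueradteeerrraaadddttt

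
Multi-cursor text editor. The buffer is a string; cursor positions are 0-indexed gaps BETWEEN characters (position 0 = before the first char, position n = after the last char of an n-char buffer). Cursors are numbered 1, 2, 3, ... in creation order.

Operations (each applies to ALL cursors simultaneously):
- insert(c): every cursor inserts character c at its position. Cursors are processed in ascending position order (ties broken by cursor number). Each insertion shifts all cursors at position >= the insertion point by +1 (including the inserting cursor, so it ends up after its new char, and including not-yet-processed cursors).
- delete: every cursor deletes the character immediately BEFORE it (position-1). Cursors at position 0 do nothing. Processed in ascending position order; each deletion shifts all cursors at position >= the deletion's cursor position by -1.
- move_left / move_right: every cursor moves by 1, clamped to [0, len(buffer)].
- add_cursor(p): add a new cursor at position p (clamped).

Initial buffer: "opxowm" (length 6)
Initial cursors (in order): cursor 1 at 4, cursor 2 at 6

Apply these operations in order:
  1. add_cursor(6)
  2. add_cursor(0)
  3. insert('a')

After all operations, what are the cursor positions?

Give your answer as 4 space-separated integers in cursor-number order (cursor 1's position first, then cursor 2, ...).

After op 1 (add_cursor(6)): buffer="opxowm" (len 6), cursors c1@4 c2@6 c3@6, authorship ......
After op 2 (add_cursor(0)): buffer="opxowm" (len 6), cursors c4@0 c1@4 c2@6 c3@6, authorship ......
After op 3 (insert('a')): buffer="aopxoawmaa" (len 10), cursors c4@1 c1@6 c2@10 c3@10, authorship 4....1..23

Answer: 6 10 10 1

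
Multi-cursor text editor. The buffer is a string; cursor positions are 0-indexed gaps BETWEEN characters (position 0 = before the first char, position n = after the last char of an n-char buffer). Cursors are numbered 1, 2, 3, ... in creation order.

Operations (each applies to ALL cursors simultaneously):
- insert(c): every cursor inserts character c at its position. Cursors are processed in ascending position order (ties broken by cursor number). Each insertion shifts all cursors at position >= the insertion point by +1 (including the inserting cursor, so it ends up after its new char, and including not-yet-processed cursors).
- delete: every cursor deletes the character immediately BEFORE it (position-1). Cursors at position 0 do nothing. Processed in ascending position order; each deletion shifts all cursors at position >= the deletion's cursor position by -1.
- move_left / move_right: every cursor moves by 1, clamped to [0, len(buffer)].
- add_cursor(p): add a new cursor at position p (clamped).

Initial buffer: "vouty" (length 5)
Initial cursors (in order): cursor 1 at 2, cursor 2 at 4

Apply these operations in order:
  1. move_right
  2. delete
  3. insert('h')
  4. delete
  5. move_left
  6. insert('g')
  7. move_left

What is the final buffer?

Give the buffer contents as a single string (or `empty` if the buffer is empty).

After op 1 (move_right): buffer="vouty" (len 5), cursors c1@3 c2@5, authorship .....
After op 2 (delete): buffer="vot" (len 3), cursors c1@2 c2@3, authorship ...
After op 3 (insert('h')): buffer="vohth" (len 5), cursors c1@3 c2@5, authorship ..1.2
After op 4 (delete): buffer="vot" (len 3), cursors c1@2 c2@3, authorship ...
After op 5 (move_left): buffer="vot" (len 3), cursors c1@1 c2@2, authorship ...
After op 6 (insert('g')): buffer="vgogt" (len 5), cursors c1@2 c2@4, authorship .1.2.
After op 7 (move_left): buffer="vgogt" (len 5), cursors c1@1 c2@3, authorship .1.2.

Answer: vgogt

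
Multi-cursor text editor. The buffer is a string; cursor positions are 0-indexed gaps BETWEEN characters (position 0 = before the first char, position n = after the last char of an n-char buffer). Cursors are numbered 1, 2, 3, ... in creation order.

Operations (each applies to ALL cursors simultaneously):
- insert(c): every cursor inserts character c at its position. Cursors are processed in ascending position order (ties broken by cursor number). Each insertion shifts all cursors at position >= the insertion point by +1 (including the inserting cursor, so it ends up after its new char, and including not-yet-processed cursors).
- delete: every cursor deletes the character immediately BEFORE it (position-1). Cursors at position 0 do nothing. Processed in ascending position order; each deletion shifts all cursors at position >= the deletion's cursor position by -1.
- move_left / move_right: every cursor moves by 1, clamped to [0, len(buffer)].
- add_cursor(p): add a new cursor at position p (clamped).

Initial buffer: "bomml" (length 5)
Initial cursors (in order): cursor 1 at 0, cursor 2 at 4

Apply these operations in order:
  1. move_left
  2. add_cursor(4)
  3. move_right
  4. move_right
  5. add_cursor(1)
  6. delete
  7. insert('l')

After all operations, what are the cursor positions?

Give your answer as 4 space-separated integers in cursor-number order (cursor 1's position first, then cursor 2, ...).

After op 1 (move_left): buffer="bomml" (len 5), cursors c1@0 c2@3, authorship .....
After op 2 (add_cursor(4)): buffer="bomml" (len 5), cursors c1@0 c2@3 c3@4, authorship .....
After op 3 (move_right): buffer="bomml" (len 5), cursors c1@1 c2@4 c3@5, authorship .....
After op 4 (move_right): buffer="bomml" (len 5), cursors c1@2 c2@5 c3@5, authorship .....
After op 5 (add_cursor(1)): buffer="bomml" (len 5), cursors c4@1 c1@2 c2@5 c3@5, authorship .....
After op 6 (delete): buffer="m" (len 1), cursors c1@0 c4@0 c2@1 c3@1, authorship .
After op 7 (insert('l')): buffer="llmll" (len 5), cursors c1@2 c4@2 c2@5 c3@5, authorship 14.23

Answer: 2 5 5 2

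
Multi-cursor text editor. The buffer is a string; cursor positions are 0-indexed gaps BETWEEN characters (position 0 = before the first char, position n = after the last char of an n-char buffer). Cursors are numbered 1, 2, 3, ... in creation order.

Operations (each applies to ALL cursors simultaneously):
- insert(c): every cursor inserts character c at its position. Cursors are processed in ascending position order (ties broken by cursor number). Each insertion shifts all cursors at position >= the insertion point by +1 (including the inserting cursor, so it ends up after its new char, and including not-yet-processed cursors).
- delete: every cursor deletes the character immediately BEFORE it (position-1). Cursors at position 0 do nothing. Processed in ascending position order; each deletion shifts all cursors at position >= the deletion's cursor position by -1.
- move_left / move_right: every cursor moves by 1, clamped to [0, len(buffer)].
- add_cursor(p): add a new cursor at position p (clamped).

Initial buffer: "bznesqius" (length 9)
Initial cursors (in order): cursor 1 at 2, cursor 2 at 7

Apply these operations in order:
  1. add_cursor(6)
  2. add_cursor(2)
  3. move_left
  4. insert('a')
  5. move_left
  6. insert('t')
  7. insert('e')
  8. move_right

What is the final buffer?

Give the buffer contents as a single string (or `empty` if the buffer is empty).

After op 1 (add_cursor(6)): buffer="bznesqius" (len 9), cursors c1@2 c3@6 c2@7, authorship .........
After op 2 (add_cursor(2)): buffer="bznesqius" (len 9), cursors c1@2 c4@2 c3@6 c2@7, authorship .........
After op 3 (move_left): buffer="bznesqius" (len 9), cursors c1@1 c4@1 c3@5 c2@6, authorship .........
After op 4 (insert('a')): buffer="baaznesaqaius" (len 13), cursors c1@3 c4@3 c3@8 c2@10, authorship .14....3.2...
After op 5 (move_left): buffer="baaznesaqaius" (len 13), cursors c1@2 c4@2 c3@7 c2@9, authorship .14....3.2...
After op 6 (insert('t')): buffer="battaznestaqtaius" (len 17), cursors c1@4 c4@4 c3@10 c2@13, authorship .1144....33.22...
After op 7 (insert('e')): buffer="batteeaznesteaqteaius" (len 21), cursors c1@6 c4@6 c3@13 c2@17, authorship .114144....333.222...
After op 8 (move_right): buffer="batteeaznesteaqteaius" (len 21), cursors c1@7 c4@7 c3@14 c2@18, authorship .114144....333.222...

Answer: batteeaznesteaqteaius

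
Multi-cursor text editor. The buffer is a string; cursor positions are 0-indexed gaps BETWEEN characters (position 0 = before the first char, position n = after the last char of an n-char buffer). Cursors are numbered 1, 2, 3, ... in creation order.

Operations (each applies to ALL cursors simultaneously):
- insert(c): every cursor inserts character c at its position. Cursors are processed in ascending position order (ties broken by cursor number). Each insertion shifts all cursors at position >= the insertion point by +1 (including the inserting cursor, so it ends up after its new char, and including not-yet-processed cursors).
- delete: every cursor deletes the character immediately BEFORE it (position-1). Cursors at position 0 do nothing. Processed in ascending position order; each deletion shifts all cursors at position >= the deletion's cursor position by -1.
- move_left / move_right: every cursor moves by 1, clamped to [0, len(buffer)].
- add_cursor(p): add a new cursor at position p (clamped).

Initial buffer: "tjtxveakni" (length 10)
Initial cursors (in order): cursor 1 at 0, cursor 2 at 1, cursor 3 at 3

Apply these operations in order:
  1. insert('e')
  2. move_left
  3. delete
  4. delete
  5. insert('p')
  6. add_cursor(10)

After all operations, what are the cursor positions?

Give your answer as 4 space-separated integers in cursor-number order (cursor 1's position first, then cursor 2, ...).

Answer: 2 2 4 10

Derivation:
After op 1 (insert('e')): buffer="etejtexveakni" (len 13), cursors c1@1 c2@3 c3@6, authorship 1.2..3.......
After op 2 (move_left): buffer="etejtexveakni" (len 13), cursors c1@0 c2@2 c3@5, authorship 1.2..3.......
After op 3 (delete): buffer="eejexveakni" (len 11), cursors c1@0 c2@1 c3@3, authorship 12.3.......
After op 4 (delete): buffer="eexveakni" (len 9), cursors c1@0 c2@0 c3@1, authorship 23.......
After op 5 (insert('p')): buffer="ppepexveakni" (len 12), cursors c1@2 c2@2 c3@4, authorship 12233.......
After op 6 (add_cursor(10)): buffer="ppepexveakni" (len 12), cursors c1@2 c2@2 c3@4 c4@10, authorship 12233.......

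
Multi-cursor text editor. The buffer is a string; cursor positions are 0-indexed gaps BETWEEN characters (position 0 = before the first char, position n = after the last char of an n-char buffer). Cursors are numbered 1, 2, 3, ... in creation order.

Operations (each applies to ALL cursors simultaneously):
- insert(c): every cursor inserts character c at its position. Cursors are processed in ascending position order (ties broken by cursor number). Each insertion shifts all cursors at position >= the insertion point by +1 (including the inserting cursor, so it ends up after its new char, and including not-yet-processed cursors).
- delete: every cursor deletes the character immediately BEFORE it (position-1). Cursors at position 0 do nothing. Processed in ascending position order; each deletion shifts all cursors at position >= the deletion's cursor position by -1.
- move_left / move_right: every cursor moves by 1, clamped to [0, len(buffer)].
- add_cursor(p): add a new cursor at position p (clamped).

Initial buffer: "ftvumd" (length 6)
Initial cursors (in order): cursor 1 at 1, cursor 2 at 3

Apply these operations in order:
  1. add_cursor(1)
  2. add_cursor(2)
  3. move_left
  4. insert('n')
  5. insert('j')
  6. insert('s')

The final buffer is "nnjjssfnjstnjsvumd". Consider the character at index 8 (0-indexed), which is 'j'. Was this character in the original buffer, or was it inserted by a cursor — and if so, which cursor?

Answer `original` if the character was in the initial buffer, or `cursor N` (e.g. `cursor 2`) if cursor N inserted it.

After op 1 (add_cursor(1)): buffer="ftvumd" (len 6), cursors c1@1 c3@1 c2@3, authorship ......
After op 2 (add_cursor(2)): buffer="ftvumd" (len 6), cursors c1@1 c3@1 c4@2 c2@3, authorship ......
After op 3 (move_left): buffer="ftvumd" (len 6), cursors c1@0 c3@0 c4@1 c2@2, authorship ......
After op 4 (insert('n')): buffer="nnfntnvumd" (len 10), cursors c1@2 c3@2 c4@4 c2@6, authorship 13.4.2....
After op 5 (insert('j')): buffer="nnjjfnjtnjvumd" (len 14), cursors c1@4 c3@4 c4@7 c2@10, authorship 1313.44.22....
After op 6 (insert('s')): buffer="nnjjssfnjstnjsvumd" (len 18), cursors c1@6 c3@6 c4@10 c2@14, authorship 131313.444.222....
Authorship (.=original, N=cursor N): 1 3 1 3 1 3 . 4 4 4 . 2 2 2 . . . .
Index 8: author = 4

Answer: cursor 4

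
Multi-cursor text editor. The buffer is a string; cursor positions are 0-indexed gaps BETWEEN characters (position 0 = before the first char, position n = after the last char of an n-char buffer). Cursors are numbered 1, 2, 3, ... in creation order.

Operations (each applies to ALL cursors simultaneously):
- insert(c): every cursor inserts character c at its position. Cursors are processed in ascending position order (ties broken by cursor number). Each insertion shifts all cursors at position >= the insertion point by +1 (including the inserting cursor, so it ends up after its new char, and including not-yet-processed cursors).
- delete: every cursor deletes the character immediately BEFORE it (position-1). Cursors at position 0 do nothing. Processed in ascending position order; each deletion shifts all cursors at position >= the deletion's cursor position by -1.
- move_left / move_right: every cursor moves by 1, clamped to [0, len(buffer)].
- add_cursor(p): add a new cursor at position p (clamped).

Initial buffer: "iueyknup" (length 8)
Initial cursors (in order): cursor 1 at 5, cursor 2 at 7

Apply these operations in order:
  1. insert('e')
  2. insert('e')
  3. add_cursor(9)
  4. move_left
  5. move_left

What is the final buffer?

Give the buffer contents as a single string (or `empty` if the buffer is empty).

Answer: iueykeenueep

Derivation:
After op 1 (insert('e')): buffer="iueykenuep" (len 10), cursors c1@6 c2@9, authorship .....1..2.
After op 2 (insert('e')): buffer="iueykeenueep" (len 12), cursors c1@7 c2@11, authorship .....11..22.
After op 3 (add_cursor(9)): buffer="iueykeenueep" (len 12), cursors c1@7 c3@9 c2@11, authorship .....11..22.
After op 4 (move_left): buffer="iueykeenueep" (len 12), cursors c1@6 c3@8 c2@10, authorship .....11..22.
After op 5 (move_left): buffer="iueykeenueep" (len 12), cursors c1@5 c3@7 c2@9, authorship .....11..22.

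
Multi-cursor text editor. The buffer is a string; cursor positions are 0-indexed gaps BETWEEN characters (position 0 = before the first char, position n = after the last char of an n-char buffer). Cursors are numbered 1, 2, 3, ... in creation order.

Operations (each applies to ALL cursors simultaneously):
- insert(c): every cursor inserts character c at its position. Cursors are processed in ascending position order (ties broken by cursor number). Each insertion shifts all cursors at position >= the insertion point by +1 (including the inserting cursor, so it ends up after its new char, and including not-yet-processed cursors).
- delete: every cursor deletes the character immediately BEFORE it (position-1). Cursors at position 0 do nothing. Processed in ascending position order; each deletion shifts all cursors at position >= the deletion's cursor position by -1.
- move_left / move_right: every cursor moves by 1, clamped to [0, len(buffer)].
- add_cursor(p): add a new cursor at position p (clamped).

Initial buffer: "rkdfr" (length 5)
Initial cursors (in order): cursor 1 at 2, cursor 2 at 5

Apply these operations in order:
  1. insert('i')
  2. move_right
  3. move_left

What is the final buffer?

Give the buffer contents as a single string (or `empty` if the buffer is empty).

After op 1 (insert('i')): buffer="rkidfri" (len 7), cursors c1@3 c2@7, authorship ..1...2
After op 2 (move_right): buffer="rkidfri" (len 7), cursors c1@4 c2@7, authorship ..1...2
After op 3 (move_left): buffer="rkidfri" (len 7), cursors c1@3 c2@6, authorship ..1...2

Answer: rkidfri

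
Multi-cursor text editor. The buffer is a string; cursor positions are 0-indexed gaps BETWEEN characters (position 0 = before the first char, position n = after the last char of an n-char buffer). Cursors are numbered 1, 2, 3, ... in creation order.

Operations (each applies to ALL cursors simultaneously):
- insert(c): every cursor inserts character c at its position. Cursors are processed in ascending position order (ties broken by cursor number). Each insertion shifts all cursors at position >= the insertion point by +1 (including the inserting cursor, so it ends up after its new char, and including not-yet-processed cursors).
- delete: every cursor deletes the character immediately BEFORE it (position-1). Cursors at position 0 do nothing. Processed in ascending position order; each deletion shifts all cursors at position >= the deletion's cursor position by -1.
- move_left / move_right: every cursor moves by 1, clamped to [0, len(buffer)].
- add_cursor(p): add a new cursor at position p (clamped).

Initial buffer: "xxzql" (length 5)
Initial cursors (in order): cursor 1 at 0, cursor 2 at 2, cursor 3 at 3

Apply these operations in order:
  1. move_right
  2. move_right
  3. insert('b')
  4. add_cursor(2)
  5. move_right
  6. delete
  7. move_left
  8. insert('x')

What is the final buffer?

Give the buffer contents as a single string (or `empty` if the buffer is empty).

After op 1 (move_right): buffer="xxzql" (len 5), cursors c1@1 c2@3 c3@4, authorship .....
After op 2 (move_right): buffer="xxzql" (len 5), cursors c1@2 c2@4 c3@5, authorship .....
After op 3 (insert('b')): buffer="xxbzqblb" (len 8), cursors c1@3 c2@6 c3@8, authorship ..1..2.3
After op 4 (add_cursor(2)): buffer="xxbzqblb" (len 8), cursors c4@2 c1@3 c2@6 c3@8, authorship ..1..2.3
After op 5 (move_right): buffer="xxbzqblb" (len 8), cursors c4@3 c1@4 c2@7 c3@8, authorship ..1..2.3
After op 6 (delete): buffer="xxqb" (len 4), cursors c1@2 c4@2 c2@4 c3@4, authorship ...2
After op 7 (move_left): buffer="xxqb" (len 4), cursors c1@1 c4@1 c2@3 c3@3, authorship ...2
After op 8 (insert('x')): buffer="xxxxqxxb" (len 8), cursors c1@3 c4@3 c2@7 c3@7, authorship .14..232

Answer: xxxxqxxb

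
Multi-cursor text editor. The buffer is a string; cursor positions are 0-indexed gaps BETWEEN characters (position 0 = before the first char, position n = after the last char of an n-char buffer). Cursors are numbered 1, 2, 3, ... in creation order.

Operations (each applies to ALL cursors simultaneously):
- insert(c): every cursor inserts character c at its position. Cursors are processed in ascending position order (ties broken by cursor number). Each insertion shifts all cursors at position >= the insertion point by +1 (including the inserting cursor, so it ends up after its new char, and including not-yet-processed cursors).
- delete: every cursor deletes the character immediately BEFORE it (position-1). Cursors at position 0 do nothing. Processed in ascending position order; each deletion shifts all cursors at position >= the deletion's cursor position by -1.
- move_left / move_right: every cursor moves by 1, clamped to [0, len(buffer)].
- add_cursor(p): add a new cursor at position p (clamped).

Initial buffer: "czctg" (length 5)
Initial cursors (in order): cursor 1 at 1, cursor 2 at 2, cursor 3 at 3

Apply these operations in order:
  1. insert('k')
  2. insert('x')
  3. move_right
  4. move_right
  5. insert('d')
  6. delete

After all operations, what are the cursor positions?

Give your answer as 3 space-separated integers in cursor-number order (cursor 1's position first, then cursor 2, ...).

After op 1 (insert('k')): buffer="ckzkcktg" (len 8), cursors c1@2 c2@4 c3@6, authorship .1.2.3..
After op 2 (insert('x')): buffer="ckxzkxckxtg" (len 11), cursors c1@3 c2@6 c3@9, authorship .11.22.33..
After op 3 (move_right): buffer="ckxzkxckxtg" (len 11), cursors c1@4 c2@7 c3@10, authorship .11.22.33..
After op 4 (move_right): buffer="ckxzkxckxtg" (len 11), cursors c1@5 c2@8 c3@11, authorship .11.22.33..
After op 5 (insert('d')): buffer="ckxzkdxckdxtgd" (len 14), cursors c1@6 c2@10 c3@14, authorship .11.212.323..3
After op 6 (delete): buffer="ckxzkxckxtg" (len 11), cursors c1@5 c2@8 c3@11, authorship .11.22.33..

Answer: 5 8 11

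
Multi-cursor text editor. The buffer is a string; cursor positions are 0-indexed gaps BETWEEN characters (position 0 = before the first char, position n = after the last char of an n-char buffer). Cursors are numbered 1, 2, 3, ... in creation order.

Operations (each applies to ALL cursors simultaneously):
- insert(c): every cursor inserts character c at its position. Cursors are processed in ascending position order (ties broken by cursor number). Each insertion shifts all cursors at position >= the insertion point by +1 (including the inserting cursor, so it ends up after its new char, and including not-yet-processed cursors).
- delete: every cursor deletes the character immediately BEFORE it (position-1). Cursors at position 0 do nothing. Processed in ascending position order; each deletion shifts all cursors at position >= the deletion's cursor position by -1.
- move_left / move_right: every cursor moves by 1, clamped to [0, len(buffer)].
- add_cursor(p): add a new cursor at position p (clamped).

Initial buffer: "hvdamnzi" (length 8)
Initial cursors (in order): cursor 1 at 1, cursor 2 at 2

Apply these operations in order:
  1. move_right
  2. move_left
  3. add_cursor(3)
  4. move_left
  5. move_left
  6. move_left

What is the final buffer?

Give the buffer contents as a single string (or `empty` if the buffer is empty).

Answer: hvdamnzi

Derivation:
After op 1 (move_right): buffer="hvdamnzi" (len 8), cursors c1@2 c2@3, authorship ........
After op 2 (move_left): buffer="hvdamnzi" (len 8), cursors c1@1 c2@2, authorship ........
After op 3 (add_cursor(3)): buffer="hvdamnzi" (len 8), cursors c1@1 c2@2 c3@3, authorship ........
After op 4 (move_left): buffer="hvdamnzi" (len 8), cursors c1@0 c2@1 c3@2, authorship ........
After op 5 (move_left): buffer="hvdamnzi" (len 8), cursors c1@0 c2@0 c3@1, authorship ........
After op 6 (move_left): buffer="hvdamnzi" (len 8), cursors c1@0 c2@0 c3@0, authorship ........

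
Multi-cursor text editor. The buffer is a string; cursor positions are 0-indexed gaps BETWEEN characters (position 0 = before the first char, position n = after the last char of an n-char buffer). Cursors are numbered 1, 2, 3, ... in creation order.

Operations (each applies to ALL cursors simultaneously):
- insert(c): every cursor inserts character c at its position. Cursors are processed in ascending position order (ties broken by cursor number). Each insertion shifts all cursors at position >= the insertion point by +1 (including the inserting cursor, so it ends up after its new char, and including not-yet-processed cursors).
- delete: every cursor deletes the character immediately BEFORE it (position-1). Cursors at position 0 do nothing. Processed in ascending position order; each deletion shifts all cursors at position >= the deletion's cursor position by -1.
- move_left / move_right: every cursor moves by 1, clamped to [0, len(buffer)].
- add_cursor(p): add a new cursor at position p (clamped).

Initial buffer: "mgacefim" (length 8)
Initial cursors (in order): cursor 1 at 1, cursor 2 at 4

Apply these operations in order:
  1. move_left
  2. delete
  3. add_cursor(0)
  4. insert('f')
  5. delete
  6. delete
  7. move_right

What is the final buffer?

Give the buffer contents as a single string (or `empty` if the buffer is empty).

Answer: mcefim

Derivation:
After op 1 (move_left): buffer="mgacefim" (len 8), cursors c1@0 c2@3, authorship ........
After op 2 (delete): buffer="mgcefim" (len 7), cursors c1@0 c2@2, authorship .......
After op 3 (add_cursor(0)): buffer="mgcefim" (len 7), cursors c1@0 c3@0 c2@2, authorship .......
After op 4 (insert('f')): buffer="ffmgfcefim" (len 10), cursors c1@2 c3@2 c2@5, authorship 13..2.....
After op 5 (delete): buffer="mgcefim" (len 7), cursors c1@0 c3@0 c2@2, authorship .......
After op 6 (delete): buffer="mcefim" (len 6), cursors c1@0 c3@0 c2@1, authorship ......
After op 7 (move_right): buffer="mcefim" (len 6), cursors c1@1 c3@1 c2@2, authorship ......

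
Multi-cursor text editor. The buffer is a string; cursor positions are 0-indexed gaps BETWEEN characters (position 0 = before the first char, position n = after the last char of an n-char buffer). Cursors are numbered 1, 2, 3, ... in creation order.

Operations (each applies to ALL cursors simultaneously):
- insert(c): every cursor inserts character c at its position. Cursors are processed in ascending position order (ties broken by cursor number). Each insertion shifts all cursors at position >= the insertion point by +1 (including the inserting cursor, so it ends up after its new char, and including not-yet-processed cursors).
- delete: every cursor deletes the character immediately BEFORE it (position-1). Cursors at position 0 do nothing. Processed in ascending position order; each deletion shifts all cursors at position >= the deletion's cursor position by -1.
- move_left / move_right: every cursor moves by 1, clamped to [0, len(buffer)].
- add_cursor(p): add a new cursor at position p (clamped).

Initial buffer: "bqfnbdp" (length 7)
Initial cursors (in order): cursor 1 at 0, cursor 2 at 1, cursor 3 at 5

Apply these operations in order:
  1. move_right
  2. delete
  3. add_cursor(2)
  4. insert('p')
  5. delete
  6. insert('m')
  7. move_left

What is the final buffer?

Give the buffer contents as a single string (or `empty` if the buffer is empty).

Answer: mmfnmbmp

Derivation:
After op 1 (move_right): buffer="bqfnbdp" (len 7), cursors c1@1 c2@2 c3@6, authorship .......
After op 2 (delete): buffer="fnbp" (len 4), cursors c1@0 c2@0 c3@3, authorship ....
After op 3 (add_cursor(2)): buffer="fnbp" (len 4), cursors c1@0 c2@0 c4@2 c3@3, authorship ....
After op 4 (insert('p')): buffer="ppfnpbpp" (len 8), cursors c1@2 c2@2 c4@5 c3@7, authorship 12..4.3.
After op 5 (delete): buffer="fnbp" (len 4), cursors c1@0 c2@0 c4@2 c3@3, authorship ....
After op 6 (insert('m')): buffer="mmfnmbmp" (len 8), cursors c1@2 c2@2 c4@5 c3@7, authorship 12..4.3.
After op 7 (move_left): buffer="mmfnmbmp" (len 8), cursors c1@1 c2@1 c4@4 c3@6, authorship 12..4.3.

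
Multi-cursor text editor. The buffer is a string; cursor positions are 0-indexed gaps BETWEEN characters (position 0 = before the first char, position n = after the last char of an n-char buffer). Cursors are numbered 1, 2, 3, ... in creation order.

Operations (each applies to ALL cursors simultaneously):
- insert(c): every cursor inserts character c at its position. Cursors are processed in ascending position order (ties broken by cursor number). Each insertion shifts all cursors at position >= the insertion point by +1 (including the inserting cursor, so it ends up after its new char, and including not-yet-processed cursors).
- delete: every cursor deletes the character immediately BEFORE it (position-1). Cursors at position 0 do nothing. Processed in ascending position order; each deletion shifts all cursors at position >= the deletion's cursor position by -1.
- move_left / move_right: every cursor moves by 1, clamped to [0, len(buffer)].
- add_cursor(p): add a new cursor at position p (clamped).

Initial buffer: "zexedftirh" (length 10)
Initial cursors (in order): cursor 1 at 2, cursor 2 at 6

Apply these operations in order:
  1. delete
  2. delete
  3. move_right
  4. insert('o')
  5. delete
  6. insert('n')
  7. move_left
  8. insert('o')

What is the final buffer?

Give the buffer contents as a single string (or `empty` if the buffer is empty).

After op 1 (delete): buffer="zxedtirh" (len 8), cursors c1@1 c2@4, authorship ........
After op 2 (delete): buffer="xetirh" (len 6), cursors c1@0 c2@2, authorship ......
After op 3 (move_right): buffer="xetirh" (len 6), cursors c1@1 c2@3, authorship ......
After op 4 (insert('o')): buffer="xoetoirh" (len 8), cursors c1@2 c2@5, authorship .1..2...
After op 5 (delete): buffer="xetirh" (len 6), cursors c1@1 c2@3, authorship ......
After op 6 (insert('n')): buffer="xnetnirh" (len 8), cursors c1@2 c2@5, authorship .1..2...
After op 7 (move_left): buffer="xnetnirh" (len 8), cursors c1@1 c2@4, authorship .1..2...
After op 8 (insert('o')): buffer="xonetonirh" (len 10), cursors c1@2 c2@6, authorship .11..22...

Answer: xonetonirh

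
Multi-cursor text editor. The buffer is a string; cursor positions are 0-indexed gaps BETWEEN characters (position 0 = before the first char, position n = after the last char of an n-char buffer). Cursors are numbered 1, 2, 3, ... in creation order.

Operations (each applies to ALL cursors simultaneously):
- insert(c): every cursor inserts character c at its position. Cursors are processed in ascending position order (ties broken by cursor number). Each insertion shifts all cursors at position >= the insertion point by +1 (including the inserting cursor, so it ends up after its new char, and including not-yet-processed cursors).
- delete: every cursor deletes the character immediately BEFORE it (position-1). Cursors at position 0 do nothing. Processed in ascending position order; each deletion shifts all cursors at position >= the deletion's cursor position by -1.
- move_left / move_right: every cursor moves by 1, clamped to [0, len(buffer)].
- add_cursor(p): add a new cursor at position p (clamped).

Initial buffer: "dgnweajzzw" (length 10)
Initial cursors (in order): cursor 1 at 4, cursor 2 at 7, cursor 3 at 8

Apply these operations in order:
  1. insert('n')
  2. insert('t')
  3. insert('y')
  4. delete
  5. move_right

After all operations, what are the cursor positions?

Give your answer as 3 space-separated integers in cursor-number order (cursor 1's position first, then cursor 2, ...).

After op 1 (insert('n')): buffer="dgnwneajnznzw" (len 13), cursors c1@5 c2@9 c3@11, authorship ....1...2.3..
After op 2 (insert('t')): buffer="dgnwnteajntzntzw" (len 16), cursors c1@6 c2@11 c3@14, authorship ....11...22.33..
After op 3 (insert('y')): buffer="dgnwntyeajntyzntyzw" (len 19), cursors c1@7 c2@13 c3@17, authorship ....111...222.333..
After op 4 (delete): buffer="dgnwnteajntzntzw" (len 16), cursors c1@6 c2@11 c3@14, authorship ....11...22.33..
After op 5 (move_right): buffer="dgnwnteajntzntzw" (len 16), cursors c1@7 c2@12 c3@15, authorship ....11...22.33..

Answer: 7 12 15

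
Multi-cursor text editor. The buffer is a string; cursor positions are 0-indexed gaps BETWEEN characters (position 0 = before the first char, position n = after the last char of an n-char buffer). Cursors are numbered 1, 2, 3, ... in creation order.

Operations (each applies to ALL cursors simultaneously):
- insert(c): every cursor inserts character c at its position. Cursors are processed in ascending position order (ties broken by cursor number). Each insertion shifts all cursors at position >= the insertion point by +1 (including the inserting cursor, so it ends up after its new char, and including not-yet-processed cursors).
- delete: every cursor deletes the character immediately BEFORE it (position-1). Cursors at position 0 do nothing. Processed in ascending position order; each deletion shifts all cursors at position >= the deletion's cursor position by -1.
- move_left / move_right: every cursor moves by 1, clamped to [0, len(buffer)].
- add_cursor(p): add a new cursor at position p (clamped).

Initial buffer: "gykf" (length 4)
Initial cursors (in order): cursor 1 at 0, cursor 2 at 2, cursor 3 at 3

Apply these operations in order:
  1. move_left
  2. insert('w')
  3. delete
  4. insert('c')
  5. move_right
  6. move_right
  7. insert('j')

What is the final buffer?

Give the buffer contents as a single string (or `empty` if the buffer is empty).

After op 1 (move_left): buffer="gykf" (len 4), cursors c1@0 c2@1 c3@2, authorship ....
After op 2 (insert('w')): buffer="wgwywkf" (len 7), cursors c1@1 c2@3 c3@5, authorship 1.2.3..
After op 3 (delete): buffer="gykf" (len 4), cursors c1@0 c2@1 c3@2, authorship ....
After op 4 (insert('c')): buffer="cgcyckf" (len 7), cursors c1@1 c2@3 c3@5, authorship 1.2.3..
After op 5 (move_right): buffer="cgcyckf" (len 7), cursors c1@2 c2@4 c3@6, authorship 1.2.3..
After op 6 (move_right): buffer="cgcyckf" (len 7), cursors c1@3 c2@5 c3@7, authorship 1.2.3..
After op 7 (insert('j')): buffer="cgcjycjkfj" (len 10), cursors c1@4 c2@7 c3@10, authorship 1.21.32..3

Answer: cgcjycjkfj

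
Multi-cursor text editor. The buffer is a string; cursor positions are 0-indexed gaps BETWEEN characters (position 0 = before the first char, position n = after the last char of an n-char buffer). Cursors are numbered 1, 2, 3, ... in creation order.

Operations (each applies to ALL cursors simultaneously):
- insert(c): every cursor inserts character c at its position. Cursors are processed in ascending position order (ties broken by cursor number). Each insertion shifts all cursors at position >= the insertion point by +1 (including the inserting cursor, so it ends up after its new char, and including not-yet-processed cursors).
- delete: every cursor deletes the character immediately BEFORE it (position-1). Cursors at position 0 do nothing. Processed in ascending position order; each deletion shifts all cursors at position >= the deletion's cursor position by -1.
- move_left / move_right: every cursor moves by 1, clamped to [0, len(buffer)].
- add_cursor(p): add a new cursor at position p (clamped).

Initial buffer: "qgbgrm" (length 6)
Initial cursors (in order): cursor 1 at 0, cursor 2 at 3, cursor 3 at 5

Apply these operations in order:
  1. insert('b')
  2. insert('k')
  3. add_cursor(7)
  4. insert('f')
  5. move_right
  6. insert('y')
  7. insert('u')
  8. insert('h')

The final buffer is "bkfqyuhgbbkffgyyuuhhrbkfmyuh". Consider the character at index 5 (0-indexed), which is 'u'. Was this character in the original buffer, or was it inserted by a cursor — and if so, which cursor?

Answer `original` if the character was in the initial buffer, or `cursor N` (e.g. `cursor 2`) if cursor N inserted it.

Answer: cursor 1

Derivation:
After op 1 (insert('b')): buffer="bqgbbgrbm" (len 9), cursors c1@1 c2@5 c3@8, authorship 1...2..3.
After op 2 (insert('k')): buffer="bkqgbbkgrbkm" (len 12), cursors c1@2 c2@7 c3@11, authorship 11...22..33.
After op 3 (add_cursor(7)): buffer="bkqgbbkgrbkm" (len 12), cursors c1@2 c2@7 c4@7 c3@11, authorship 11...22..33.
After op 4 (insert('f')): buffer="bkfqgbbkffgrbkfm" (len 16), cursors c1@3 c2@10 c4@10 c3@15, authorship 111...2224..333.
After op 5 (move_right): buffer="bkfqgbbkffgrbkfm" (len 16), cursors c1@4 c2@11 c4@11 c3@16, authorship 111...2224..333.
After op 6 (insert('y')): buffer="bkfqygbbkffgyyrbkfmy" (len 20), cursors c1@5 c2@14 c4@14 c3@20, authorship 111.1..2224.24.333.3
After op 7 (insert('u')): buffer="bkfqyugbbkffgyyuurbkfmyu" (len 24), cursors c1@6 c2@17 c4@17 c3@24, authorship 111.11..2224.2424.333.33
After op 8 (insert('h')): buffer="bkfqyuhgbbkffgyyuuhhrbkfmyuh" (len 28), cursors c1@7 c2@20 c4@20 c3@28, authorship 111.111..2224.242424.333.333
Authorship (.=original, N=cursor N): 1 1 1 . 1 1 1 . . 2 2 2 4 . 2 4 2 4 2 4 . 3 3 3 . 3 3 3
Index 5: author = 1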